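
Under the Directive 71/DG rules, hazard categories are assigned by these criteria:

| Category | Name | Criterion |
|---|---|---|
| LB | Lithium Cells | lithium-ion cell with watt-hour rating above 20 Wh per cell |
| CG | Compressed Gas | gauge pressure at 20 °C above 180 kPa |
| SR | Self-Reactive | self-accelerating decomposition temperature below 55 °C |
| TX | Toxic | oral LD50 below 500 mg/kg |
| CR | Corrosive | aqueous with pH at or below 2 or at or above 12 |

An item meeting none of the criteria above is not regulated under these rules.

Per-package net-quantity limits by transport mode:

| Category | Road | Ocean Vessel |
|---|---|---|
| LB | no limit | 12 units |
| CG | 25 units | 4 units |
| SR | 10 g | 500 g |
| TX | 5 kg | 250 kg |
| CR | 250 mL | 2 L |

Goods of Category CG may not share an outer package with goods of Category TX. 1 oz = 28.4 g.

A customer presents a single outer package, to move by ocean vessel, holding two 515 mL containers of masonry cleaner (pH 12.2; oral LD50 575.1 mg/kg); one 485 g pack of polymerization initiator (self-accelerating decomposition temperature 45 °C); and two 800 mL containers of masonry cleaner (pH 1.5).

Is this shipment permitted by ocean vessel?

With pH 12.2 (≥ 12), the masonry cleaner falls in Category CR.
Polymerization initiator: self-accelerating decomposition temperature 45 °C < 55 °C → Category SR (Self-Reactive).
The masonry cleaner has pH 1.5, which is ≤ 2, so it is Category CR (Corrosive).
Total Category CR: (two 515 mL containers = 1.03 L) + (two 800 mL containers = 1.6 L) = 2.63 L.
2.63 L exceeds the ocean vessel limit of 2 L for Category CR.
Category SR quantity: 485 g.
That is within the Category SR ocean vessel limit of 500 g.
The segregation rule (Category CG with Category TX) does not apply to Category CR with Category SR.

No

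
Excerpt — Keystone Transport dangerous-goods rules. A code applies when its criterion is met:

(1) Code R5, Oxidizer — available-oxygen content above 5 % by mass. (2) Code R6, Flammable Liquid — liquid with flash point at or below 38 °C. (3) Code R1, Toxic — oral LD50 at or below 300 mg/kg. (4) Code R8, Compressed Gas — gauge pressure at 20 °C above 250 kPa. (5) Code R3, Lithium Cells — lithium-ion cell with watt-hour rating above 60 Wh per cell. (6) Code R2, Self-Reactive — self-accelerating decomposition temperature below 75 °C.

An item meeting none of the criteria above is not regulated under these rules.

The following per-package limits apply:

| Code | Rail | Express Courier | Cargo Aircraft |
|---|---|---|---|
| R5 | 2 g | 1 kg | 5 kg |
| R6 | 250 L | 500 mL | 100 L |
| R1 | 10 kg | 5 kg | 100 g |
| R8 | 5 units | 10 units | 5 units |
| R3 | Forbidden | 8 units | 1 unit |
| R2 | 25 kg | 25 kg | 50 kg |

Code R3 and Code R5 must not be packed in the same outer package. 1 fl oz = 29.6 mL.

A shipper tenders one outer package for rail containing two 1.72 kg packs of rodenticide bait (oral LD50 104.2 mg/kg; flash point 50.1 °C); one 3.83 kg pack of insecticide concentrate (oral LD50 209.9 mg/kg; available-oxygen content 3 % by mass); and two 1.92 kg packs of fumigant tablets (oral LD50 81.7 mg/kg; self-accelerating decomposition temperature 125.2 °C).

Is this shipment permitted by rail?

Oral LD50 104.2 mg/kg meets the Code R1 criterion (Toxic), so the rodenticide bait is Code R1.
Insecticide concentrate: oral LD50 209.9 mg/kg ≤ 300 mg/kg → Code R1 (Toxic).
With oral LD50 81.7 mg/kg (≤ 300 mg/kg), the fumigant tablets fall in Code R1.
Code R1 net quantity: (two 1.72 kg packs = 3.44 kg) + 3.83 kg + (two 1.92 kg packs = 3.84 kg) = 11.11 kg.
11.11 kg exceeds the rail limit of 10 kg for Code R1.

No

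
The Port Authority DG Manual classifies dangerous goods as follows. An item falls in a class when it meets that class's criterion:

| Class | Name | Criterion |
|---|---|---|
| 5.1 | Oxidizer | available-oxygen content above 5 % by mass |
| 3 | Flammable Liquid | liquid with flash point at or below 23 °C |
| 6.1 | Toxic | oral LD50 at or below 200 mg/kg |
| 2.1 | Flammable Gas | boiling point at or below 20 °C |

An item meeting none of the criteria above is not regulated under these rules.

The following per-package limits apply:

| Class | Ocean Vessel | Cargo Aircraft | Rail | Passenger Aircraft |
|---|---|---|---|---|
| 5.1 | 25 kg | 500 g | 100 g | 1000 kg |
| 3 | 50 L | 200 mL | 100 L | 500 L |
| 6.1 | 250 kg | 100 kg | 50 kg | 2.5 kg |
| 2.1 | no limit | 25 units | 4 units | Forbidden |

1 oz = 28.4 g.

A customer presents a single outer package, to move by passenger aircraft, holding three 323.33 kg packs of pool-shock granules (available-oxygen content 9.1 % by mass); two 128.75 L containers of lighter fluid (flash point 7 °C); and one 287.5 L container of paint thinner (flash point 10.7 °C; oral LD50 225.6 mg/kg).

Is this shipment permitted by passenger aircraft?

Available-oxygen content 9.1 % by mass meets the Class 5.1 criterion (Oxidizer), so the pool-shock granules are Class 5.1.
Lighter fluid: flash point 7 °C ≤ 23 °C → Class 3 (Flammable Liquid).
With flash point 10.7 °C (≤ 23 °C), the paint thinner falls in Class 3.
Total Class 3: (two 128.75 L containers = 257.5 L) + 287.5 L = 545 L.
545 L > 500 L (passenger aircraft limit, Class 3) — over the limit.
Class 5.1 quantity: three 323.33 kg packs = 969.99 kg.
969.99 kg is within the passenger aircraft limit of 1000 kg for Class 5.1.

No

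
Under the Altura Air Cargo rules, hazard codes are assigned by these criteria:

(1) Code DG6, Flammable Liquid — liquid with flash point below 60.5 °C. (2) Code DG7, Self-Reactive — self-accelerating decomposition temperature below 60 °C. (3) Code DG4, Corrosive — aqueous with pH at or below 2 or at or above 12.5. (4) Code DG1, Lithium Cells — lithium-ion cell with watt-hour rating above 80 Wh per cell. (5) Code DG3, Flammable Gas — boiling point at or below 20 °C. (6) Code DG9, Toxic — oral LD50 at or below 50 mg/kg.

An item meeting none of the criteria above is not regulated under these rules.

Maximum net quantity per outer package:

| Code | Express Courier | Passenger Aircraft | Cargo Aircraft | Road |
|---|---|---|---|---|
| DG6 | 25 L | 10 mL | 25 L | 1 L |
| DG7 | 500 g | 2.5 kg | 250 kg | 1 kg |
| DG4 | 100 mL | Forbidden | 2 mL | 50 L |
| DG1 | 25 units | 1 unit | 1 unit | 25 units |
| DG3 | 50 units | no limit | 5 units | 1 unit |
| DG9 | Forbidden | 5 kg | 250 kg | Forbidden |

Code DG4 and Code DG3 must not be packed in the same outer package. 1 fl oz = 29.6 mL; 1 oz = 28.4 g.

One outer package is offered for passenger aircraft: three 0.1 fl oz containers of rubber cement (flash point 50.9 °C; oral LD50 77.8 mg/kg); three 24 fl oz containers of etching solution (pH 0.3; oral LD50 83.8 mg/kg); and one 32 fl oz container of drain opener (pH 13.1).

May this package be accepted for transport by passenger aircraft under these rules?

No

The rubber cement has flash point 50.9 °C, which is < 60.5 °C, so it is Code DG6 (Flammable Liquid).
Etching solution: pH 0.3 ≤ 2 → Code DG4 (Corrosive).
pH 13.1 meets the Code DG4 criterion (Corrosive), so the drain opener is Code DG4.
Code DG6 quantity: three 0.1 fl oz containers = 8.88 mL.
8.88 mL is within the passenger aircraft limit of 10 mL for Code DG6.
Code DG4 net quantity: (three 24 fl oz containers = 2131.2 mL) + (one 32 fl oz container = 947.2 mL) = 3078.4 mL.
Code DG4 is Forbidden by passenger aircraft.
The segregation rule (Code DG4 with Code DG3) does not apply to Code DG6 with Code DG4.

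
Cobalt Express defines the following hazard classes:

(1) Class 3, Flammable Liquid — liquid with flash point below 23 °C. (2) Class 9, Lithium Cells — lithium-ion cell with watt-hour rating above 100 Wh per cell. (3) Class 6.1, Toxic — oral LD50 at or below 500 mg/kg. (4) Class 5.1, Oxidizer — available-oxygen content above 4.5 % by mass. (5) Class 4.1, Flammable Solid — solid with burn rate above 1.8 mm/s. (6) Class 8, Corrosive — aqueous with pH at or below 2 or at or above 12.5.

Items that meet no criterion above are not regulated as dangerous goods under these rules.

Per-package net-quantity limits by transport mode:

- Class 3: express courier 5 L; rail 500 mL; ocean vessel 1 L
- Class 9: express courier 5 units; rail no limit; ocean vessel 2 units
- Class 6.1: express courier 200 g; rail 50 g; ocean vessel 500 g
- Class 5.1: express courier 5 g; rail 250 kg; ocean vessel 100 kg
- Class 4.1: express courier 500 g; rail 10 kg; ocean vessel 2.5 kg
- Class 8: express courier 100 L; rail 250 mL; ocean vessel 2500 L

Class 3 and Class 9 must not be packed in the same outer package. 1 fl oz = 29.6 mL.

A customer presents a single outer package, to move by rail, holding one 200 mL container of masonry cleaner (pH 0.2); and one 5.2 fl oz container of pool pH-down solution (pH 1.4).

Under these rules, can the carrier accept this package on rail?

pH 0.2 meets the Class 8 criterion (Corrosive), so the masonry cleaner is Class 8.
The pool pH-down solution has pH 1.4, which is ≤ 2, so it is Class 8 (Corrosive).
Total Class 8: 200 mL + (one 5.2 fl oz container = 153.92 mL) = 353.92 mL.
353.92 mL exceeds the rail limit of 250 mL for Class 8.

No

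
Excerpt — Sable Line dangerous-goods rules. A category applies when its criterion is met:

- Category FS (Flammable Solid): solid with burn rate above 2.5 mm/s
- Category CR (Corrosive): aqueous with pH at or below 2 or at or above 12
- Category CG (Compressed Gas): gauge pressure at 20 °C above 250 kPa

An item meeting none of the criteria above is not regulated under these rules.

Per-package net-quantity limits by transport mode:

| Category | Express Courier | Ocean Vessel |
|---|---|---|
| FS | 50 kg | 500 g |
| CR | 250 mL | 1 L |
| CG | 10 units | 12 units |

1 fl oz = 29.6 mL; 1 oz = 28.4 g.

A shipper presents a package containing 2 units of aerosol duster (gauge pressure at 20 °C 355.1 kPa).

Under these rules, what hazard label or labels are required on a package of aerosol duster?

Category CG

Gauge pressure at 20 °C 355.1 kPa meets the Category CG criterion (Compressed Gas), so the aerosol duster is Category CG.
Only the Category CG label is required.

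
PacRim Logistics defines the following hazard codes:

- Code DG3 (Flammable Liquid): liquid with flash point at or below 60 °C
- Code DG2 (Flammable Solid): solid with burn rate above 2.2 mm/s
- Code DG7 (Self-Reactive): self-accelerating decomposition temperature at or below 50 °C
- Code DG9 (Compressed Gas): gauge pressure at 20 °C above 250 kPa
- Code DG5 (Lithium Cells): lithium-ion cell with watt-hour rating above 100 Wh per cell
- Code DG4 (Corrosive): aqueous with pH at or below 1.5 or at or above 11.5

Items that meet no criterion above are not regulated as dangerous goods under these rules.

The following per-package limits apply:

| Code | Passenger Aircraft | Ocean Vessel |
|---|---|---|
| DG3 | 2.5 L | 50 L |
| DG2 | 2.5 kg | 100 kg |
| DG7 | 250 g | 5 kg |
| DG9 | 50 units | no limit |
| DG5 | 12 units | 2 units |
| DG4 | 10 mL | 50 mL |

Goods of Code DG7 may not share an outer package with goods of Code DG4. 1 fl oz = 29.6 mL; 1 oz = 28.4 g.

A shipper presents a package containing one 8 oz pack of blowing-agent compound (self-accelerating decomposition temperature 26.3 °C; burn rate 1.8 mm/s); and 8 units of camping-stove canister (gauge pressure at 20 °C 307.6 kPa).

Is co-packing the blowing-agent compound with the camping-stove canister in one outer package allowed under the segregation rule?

Self-accelerating decomposition temperature 26.3 °C meets the Code DG7 criterion (Self-Reactive), so the blowing-agent compound is Code DG7.
With gauge pressure at 20 °C 307.6 kPa (> 250 kPa), the camping-stove canister falls in Code DG9.
No segregation rule bars Code DG7 with Code DG9.

Yes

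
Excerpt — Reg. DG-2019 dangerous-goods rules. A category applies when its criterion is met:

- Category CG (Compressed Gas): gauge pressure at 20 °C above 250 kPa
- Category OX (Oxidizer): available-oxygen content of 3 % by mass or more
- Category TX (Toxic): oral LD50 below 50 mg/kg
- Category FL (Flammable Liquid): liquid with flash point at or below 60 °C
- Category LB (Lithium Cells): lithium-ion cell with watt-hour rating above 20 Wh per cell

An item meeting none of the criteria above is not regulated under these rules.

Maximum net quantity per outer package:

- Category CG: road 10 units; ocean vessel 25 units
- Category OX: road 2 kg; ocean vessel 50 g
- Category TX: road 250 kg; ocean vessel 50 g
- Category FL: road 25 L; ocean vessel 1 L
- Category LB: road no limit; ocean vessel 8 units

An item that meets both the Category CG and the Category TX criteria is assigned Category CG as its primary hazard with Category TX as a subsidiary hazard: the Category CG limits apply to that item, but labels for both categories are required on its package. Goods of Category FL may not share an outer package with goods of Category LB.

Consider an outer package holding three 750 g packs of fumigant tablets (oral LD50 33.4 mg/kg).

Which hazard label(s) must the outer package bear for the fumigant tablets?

The fumigant tablets have oral LD50 33.4 mg/kg, which is < 50 mg/kg, so they are Category TX (Toxic).
Only the Category TX label is required.

Category TX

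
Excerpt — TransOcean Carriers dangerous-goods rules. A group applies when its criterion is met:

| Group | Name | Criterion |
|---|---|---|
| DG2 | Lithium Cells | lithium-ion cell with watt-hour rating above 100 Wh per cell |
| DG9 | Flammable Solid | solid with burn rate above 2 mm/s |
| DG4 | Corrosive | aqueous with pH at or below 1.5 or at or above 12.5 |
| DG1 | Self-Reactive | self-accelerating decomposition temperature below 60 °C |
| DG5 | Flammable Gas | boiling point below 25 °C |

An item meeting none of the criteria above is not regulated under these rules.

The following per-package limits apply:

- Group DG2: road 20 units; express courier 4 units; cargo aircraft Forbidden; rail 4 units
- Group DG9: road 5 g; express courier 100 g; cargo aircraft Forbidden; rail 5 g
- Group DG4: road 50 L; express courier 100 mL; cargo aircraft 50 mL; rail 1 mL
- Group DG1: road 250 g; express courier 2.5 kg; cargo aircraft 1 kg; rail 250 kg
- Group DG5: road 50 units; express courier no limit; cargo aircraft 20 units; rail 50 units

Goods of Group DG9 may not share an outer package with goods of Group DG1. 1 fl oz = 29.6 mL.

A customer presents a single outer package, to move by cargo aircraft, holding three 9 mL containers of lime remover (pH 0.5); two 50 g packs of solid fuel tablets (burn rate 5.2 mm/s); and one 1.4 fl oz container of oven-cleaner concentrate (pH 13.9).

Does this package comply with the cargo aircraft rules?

With pH 0.5 (≤ 1.5), the lime remover falls in Group DG4.
Solid fuel tablets: burn rate 5.2 mm/s > 2 mm/s → Group DG9 (Flammable Solid).
pH 13.9 meets the Group DG4 criterion (Corrosive), so the oven-cleaner concentrate is Group DG4.
Total Group DG4: (three 9 mL containers = 27 mL) + (one 1.4 fl oz container = 41.44 mL) = 68.44 mL.
68.44 mL exceeds the cargo aircraft limit of 50 mL for Group DG4.
Group DG9 quantity: two 50 g packs = 100 g.
Group DG9 is Forbidden by cargo aircraft.
The segregation rule (Group DG9 with Group DG1) does not apply to Group DG4 with Group DG9.

No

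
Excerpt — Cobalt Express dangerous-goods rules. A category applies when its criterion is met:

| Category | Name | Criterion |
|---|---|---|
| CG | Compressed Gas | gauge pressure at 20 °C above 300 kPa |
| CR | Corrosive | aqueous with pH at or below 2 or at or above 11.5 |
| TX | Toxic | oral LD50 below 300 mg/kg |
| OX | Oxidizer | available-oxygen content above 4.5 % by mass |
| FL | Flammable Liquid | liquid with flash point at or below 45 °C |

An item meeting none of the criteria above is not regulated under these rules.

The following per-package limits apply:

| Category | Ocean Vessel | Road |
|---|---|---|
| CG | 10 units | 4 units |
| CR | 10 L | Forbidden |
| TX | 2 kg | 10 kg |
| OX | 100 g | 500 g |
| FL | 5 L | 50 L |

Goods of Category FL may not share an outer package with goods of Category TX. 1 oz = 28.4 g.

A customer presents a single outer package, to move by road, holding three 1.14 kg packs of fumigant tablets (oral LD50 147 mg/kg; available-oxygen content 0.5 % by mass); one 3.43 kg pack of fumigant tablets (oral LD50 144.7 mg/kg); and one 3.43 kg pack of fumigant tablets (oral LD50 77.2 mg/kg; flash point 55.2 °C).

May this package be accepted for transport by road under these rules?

No

Fumigant tablets: oral LD50 147 mg/kg < 300 mg/kg → Category TX (Toxic).
With oral LD50 144.7 mg/kg (< 300 mg/kg), the fumigant tablets fall in Category TX.
Fumigant tablets: oral LD50 77.2 mg/kg < 300 mg/kg → Category TX (Toxic).
Category TX net quantity: (three 1.14 kg packs = 3.42 kg) + 3.43 kg + 3.43 kg = 10.28 kg.
That exceeds the Category TX road limit of 10 kg.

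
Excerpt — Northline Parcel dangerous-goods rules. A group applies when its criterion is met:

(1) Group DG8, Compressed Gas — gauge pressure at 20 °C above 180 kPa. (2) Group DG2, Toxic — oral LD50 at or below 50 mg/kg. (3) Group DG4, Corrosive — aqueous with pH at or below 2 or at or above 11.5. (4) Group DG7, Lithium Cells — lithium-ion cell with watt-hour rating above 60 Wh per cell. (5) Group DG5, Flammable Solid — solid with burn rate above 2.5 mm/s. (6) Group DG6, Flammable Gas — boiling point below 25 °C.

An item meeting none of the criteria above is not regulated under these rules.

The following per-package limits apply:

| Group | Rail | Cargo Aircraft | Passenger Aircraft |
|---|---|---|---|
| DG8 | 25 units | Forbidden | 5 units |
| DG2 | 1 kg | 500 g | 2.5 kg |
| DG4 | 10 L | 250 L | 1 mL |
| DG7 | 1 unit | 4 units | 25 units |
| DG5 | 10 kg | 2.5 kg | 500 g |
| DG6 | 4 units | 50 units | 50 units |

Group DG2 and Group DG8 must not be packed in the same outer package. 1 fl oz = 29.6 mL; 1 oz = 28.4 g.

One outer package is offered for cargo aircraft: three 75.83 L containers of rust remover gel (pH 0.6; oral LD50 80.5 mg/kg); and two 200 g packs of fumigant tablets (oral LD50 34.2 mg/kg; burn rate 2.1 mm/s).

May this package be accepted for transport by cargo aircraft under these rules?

With pH 0.6 (≤ 2), the rust remover gel falls in Group DG4.
With oral LD50 34.2 mg/kg (≤ 50 mg/kg), the fumigant tablets fall in Group DG2.
Group DG4 quantity: three 75.83 L containers = 227.49 L.
227.49 L ≤ 250 L (cargo aircraft limit, Group DG4) — within limit.
Group DG2 quantity: two 200 g packs = 400 g.
400 g is within the cargo aircraft limit of 500 g for Group DG2.
The segregation rule (Group DG2 with Group DG8) does not apply to Group DG4 with Group DG2.
Every hazard group is within its cargo aircraft limit and no segregation rule is violated.

Yes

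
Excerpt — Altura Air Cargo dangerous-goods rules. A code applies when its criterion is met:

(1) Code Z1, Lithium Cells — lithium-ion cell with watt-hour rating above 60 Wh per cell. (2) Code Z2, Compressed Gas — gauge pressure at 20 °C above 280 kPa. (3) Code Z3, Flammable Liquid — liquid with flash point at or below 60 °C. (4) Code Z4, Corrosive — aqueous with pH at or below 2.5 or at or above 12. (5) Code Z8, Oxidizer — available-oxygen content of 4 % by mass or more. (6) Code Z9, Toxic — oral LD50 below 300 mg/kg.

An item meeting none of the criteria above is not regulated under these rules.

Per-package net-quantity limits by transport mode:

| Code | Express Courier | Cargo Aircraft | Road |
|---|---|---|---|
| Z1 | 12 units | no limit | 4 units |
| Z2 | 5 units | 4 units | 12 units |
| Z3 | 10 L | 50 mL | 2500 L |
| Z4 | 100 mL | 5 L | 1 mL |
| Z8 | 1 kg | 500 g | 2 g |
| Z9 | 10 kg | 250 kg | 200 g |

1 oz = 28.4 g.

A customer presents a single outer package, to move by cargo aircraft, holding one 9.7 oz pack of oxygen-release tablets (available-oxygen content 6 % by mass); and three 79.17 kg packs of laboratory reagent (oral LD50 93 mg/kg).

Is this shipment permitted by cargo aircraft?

Available-oxygen content 6 % by mass meets the Code Z8 criterion (Oxidizer), so the oxygen-release tablets are Code Z8.
The laboratory reagent has oral LD50 93 mg/kg, which is < 300 mg/kg, so it is Code Z9 (Toxic).
Code Z8 quantity: one 9.7 oz pack = 275.48 g.
275.48 g ≤ 500 g (cargo aircraft limit, Code Z8) — within limit.
Code Z9 quantity: three 79.17 kg packs = 237.51 kg.
237.51 kg is within the cargo aircraft limit of 250 kg for Code Z9.
Every hazard code is within its cargo aircraft limit and no segregation rule is violated.

Yes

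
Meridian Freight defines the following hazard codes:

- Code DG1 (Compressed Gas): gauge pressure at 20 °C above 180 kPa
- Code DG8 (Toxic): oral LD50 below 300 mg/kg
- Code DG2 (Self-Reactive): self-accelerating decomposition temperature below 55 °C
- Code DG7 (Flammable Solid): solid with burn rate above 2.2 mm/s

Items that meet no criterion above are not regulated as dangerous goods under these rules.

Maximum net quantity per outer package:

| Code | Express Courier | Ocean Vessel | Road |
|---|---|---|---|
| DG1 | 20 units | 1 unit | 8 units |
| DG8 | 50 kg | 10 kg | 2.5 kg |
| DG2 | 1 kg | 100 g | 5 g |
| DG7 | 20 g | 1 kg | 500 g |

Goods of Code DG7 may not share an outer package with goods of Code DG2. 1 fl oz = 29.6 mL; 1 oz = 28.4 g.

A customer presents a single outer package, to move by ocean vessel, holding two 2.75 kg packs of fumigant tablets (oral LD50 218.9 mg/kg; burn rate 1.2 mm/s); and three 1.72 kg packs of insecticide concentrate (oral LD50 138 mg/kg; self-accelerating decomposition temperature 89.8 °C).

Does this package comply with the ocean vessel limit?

Fumigant tablets: oral LD50 218.9 mg/kg < 300 mg/kg → Code DG8 (Toxic).
Oral LD50 138 mg/kg meets the Code DG8 criterion (Toxic), so the insecticide concentrate is Code DG8.
Code DG8 net quantity: (two 2.75 kg packs = 5.5 kg) + (three 1.72 kg packs = 5.16 kg) = 10.66 kg.
That exceeds the Code DG8 ocean vessel limit of 10 kg.

No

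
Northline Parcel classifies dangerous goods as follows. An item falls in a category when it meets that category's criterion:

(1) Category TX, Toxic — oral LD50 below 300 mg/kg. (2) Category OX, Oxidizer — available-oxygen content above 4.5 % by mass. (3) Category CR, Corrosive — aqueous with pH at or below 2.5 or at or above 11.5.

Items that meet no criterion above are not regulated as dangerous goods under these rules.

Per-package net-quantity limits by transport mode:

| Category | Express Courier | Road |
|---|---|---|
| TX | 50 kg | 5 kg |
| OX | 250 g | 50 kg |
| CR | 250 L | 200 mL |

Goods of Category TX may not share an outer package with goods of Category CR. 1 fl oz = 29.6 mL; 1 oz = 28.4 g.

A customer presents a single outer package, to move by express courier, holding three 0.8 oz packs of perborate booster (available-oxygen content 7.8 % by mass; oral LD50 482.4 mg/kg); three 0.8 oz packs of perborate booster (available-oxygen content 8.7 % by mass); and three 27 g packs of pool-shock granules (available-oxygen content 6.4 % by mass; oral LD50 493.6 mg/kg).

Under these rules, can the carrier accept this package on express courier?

Perborate booster: available-oxygen content 7.8 % by mass > 4.5 % by mass → Category OX (Oxidizer).
The perborate booster has available-oxygen content 8.7 % by mass, which is > 4.5 % by mass, so it is Category OX (Oxidizer).
Available-oxygen content 6.4 % by mass meets the Category OX criterion (Oxidizer), so the pool-shock granules are Category OX.
Total Category OX: (three 0.8 oz packs = 68.16 g) + (three 0.8 oz packs = 68.16 g) + (three 27 g packs = 81 g) = 217.32 g.
217.32 g ≤ 250 g (express courier limit, Category OX) — within limit.

Yes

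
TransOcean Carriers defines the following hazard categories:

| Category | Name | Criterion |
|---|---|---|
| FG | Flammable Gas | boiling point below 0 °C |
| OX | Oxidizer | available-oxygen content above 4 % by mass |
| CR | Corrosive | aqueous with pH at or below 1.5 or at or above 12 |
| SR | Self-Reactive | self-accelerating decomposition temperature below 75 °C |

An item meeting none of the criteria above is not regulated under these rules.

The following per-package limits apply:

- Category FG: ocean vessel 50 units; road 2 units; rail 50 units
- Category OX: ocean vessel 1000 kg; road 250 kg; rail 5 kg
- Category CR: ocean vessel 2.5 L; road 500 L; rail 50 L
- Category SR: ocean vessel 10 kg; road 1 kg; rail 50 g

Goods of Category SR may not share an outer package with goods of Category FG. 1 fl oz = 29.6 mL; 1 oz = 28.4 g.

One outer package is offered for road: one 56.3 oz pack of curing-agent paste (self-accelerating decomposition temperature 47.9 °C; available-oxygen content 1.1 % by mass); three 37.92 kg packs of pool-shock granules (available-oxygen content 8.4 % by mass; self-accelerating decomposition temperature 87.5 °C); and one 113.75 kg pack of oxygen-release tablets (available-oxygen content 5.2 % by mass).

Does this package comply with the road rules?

With self-accelerating decomposition temperature 47.9 °C (< 75 °C), the curing-agent paste falls in Category SR.
Available-oxygen content 8.4 % by mass meets the Category OX criterion (Oxidizer), so the pool-shock granules are Category OX.
Oxygen-release tablets: available-oxygen content 5.2 % by mass > 4 % by mass → Category OX (Oxidizer).
Total Category OX: (three 37.92 kg packs = 113.76 kg) + 113.75 kg = 227.51 kg.
227.51 kg ≤ 250 kg (road limit, Category OX) — within limit.
Category SR quantity: one 56.3 oz pack = 1598.92 g.
1598.92 g > 1 kg (road limit, Category SR) — over the limit.
The segregation rule (Category SR with Category FG) does not apply to Category OX with Category SR.

No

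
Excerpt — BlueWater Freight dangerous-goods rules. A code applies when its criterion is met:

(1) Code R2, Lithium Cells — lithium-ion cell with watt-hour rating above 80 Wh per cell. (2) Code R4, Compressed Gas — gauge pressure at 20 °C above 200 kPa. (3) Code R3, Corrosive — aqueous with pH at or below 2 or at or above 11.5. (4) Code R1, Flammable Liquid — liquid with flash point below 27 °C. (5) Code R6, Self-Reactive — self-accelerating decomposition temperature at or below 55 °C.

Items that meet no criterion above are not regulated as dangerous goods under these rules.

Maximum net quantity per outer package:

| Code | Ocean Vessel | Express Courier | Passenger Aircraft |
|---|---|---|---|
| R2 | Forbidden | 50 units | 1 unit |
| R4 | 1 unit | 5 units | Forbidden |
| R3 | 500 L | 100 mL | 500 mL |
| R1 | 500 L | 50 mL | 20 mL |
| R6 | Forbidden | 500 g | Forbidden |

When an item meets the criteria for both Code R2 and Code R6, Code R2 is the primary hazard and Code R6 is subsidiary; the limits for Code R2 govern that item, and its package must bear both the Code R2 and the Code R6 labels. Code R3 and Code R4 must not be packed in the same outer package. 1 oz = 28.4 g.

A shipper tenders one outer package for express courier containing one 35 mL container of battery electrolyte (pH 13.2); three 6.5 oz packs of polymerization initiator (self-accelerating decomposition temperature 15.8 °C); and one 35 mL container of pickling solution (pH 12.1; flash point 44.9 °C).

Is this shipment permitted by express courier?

No

Battery electrolyte: pH 13.2 ≥ 11.5 → Code R3 (Corrosive).
Self-accelerating decomposition temperature 15.8 °C meets the Code R6 criterion (Self-Reactive), so the polymerization initiator is Code R6.
With pH 12.1 (≥ 11.5), the pickling solution falls in Code R3.
Code R3 net quantity: 35 mL + 35 mL = 70 mL.
70 mL ≤ 100 mL (express courier limit, Code R3) — within limit.
Code R6 quantity: three 6.5 oz packs = 553.8 g.
553.8 g exceeds the express courier limit of 500 g for Code R6.
The segregation rule (Code R3 with Code R4) does not apply to Code R3 with Code R6.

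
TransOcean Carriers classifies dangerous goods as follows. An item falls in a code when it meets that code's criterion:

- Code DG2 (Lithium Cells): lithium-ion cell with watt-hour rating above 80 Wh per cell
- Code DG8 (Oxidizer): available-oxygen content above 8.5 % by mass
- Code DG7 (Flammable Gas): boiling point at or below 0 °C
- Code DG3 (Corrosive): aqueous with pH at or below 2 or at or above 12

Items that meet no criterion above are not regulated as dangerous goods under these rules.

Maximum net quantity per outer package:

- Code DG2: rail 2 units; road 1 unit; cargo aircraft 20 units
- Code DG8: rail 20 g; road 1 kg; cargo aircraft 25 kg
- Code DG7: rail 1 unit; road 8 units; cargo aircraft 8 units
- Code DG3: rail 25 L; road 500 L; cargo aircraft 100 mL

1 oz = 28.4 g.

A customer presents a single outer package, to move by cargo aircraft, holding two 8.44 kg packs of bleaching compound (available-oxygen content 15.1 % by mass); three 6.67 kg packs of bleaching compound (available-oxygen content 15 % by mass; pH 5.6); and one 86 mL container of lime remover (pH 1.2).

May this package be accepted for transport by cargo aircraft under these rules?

No

Available-oxygen content 15.1 % by mass meets the Code DG8 criterion (Oxidizer), so the bleaching compound is Code DG8.
The bleaching compound has available-oxygen content 15 % by mass, which is > 8.5 % by mass, so it is Code DG8 (Oxidizer).
pH 1.2 meets the Code DG3 criterion (Corrosive), so the lime remover is Code DG3.
Code DG8 net quantity: (two 8.44 kg packs = 16.88 kg) + (three 6.67 kg packs = 20.01 kg) = 36.89 kg.
36.89 kg > 25 kg (cargo aircraft limit, Code DG8) — over the limit.
Code DG3 quantity: 86 mL.
That is within the Code DG3 cargo aircraft limit of 100 mL.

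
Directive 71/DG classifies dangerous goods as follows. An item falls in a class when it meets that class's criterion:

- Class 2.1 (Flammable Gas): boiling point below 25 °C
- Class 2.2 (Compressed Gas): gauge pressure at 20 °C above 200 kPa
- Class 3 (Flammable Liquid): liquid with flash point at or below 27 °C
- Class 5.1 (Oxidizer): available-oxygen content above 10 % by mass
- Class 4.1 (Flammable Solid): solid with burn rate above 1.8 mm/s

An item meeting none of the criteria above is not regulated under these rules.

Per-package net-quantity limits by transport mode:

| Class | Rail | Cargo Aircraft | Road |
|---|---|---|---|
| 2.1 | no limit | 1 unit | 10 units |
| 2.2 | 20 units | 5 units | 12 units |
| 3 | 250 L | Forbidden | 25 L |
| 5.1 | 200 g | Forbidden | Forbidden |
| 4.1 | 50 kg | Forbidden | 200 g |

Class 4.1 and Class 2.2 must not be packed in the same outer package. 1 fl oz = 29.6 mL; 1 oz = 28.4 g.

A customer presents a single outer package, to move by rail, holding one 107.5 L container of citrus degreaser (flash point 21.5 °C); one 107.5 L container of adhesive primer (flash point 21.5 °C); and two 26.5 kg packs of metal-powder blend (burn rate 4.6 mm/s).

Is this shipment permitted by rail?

With flash point 21.5 °C (≤ 27 °C), the citrus degreaser falls in Class 3.
Flash point 21.5 °C meets the Class 3 criterion (Flammable Liquid), so the adhesive primer is Class 3.
With burn rate 4.6 mm/s (> 1.8 mm/s), the metal-powder blend falls in Class 4.1.
Class 3 net quantity: 107.5 L + 107.5 L = 215 L.
215 L is within the rail limit of 250 L for Class 3.
Class 4.1 quantity: two 26.5 kg packs = 53 kg.
53 kg > 50 kg (rail limit, Class 4.1) — over the limit.
The segregation rule (Class 4.1 with Class 2.2) does not apply to Class 3 with Class 4.1.

No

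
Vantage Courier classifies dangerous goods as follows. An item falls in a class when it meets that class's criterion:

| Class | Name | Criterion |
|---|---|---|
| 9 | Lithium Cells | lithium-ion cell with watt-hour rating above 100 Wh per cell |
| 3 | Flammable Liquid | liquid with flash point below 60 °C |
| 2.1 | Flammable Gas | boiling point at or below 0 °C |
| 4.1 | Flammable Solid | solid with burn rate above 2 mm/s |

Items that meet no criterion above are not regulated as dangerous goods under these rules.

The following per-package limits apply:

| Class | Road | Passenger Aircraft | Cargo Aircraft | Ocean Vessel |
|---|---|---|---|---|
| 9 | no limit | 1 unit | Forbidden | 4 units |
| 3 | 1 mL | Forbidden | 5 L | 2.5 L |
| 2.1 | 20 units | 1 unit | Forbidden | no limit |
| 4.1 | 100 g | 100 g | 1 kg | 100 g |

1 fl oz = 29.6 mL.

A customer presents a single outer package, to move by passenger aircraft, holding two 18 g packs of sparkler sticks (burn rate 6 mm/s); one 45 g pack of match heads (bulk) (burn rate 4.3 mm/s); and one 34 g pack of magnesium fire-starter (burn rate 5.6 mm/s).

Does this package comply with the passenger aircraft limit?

No

With burn rate 6 mm/s (> 2 mm/s), the sparkler sticks fall in Class 4.1.
Burn rate 4.3 mm/s meets the Class 4.1 criterion (Flammable Solid), so the match heads (bulk) are Class 4.1.
Burn rate 5.6 mm/s meets the Class 4.1 criterion (Flammable Solid), so the magnesium fire-starter is Class 4.1.
Class 4.1 net quantity: (two 18 g packs = 36 g) + 45 g + 34 g = 115 g.
115 g exceeds the passenger aircraft limit of 100 g for Class 4.1.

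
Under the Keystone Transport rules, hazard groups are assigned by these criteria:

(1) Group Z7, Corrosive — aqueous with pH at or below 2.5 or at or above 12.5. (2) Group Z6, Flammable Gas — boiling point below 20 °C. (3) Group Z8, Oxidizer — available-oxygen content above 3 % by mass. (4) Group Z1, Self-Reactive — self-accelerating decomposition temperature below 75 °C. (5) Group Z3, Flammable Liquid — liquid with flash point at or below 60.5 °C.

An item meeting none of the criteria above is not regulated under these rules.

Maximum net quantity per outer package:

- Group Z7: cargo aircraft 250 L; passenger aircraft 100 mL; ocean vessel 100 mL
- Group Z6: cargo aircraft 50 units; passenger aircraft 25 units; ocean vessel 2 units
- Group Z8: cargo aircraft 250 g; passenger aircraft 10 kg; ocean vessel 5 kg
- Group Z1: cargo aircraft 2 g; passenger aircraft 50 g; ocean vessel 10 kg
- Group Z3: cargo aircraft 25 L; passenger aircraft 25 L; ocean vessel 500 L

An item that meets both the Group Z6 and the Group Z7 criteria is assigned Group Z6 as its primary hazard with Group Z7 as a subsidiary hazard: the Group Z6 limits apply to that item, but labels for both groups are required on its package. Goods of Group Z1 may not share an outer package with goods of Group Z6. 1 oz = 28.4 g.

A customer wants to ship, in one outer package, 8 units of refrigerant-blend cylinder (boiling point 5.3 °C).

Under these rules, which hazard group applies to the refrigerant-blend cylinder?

Boiling point 5.3 °C meets the Group Z6 criterion (Flammable Gas), so the refrigerant-blend cylinder is Group Z6.

Group Z6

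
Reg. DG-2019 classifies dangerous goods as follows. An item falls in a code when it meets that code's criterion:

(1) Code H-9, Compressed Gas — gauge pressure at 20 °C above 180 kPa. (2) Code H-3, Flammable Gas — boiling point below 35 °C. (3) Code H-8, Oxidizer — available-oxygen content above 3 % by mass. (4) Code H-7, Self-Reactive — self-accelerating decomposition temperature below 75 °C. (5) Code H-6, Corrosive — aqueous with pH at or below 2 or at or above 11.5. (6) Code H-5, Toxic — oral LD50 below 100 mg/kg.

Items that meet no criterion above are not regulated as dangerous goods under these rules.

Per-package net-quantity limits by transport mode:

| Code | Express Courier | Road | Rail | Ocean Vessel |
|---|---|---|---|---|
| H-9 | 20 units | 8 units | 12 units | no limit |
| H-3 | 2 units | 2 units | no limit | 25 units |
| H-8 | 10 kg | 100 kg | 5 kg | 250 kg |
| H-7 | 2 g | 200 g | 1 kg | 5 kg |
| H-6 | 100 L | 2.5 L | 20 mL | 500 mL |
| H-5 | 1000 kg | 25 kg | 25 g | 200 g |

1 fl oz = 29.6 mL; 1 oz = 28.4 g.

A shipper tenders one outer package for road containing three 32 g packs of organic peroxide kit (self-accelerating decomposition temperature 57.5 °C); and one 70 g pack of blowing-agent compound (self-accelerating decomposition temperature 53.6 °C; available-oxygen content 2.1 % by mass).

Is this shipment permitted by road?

Yes

The organic peroxide kit has self-accelerating decomposition temperature 57.5 °C, which is < 75 °C, so it is Code H-7 (Self-Reactive).
Blowing-agent compound: self-accelerating decomposition temperature 53.6 °C < 75 °C → Code H-7 (Self-Reactive).
Total Code H-7: (three 32 g packs = 96 g) + 70 g = 166 g.
That is within the Code H-7 road limit of 200 g.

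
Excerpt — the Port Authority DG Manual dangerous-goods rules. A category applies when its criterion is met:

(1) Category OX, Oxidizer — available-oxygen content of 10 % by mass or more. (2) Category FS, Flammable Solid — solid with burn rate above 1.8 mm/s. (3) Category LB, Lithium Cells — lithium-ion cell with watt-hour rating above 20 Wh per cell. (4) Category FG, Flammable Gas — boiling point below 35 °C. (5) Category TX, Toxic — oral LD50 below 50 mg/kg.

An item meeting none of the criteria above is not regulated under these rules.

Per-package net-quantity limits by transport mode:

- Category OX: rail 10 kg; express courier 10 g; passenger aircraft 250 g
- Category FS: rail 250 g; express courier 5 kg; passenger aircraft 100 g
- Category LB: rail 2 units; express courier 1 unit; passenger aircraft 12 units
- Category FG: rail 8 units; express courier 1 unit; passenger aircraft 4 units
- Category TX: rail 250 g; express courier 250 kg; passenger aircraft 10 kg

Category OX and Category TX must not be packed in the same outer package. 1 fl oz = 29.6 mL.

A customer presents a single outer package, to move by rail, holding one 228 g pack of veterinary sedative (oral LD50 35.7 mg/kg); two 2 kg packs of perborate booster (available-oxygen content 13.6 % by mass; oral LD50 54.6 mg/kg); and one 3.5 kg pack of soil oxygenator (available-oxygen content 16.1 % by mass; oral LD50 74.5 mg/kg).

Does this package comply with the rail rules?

No

Veterinary sedative: oral LD50 35.7 mg/kg < 50 mg/kg → Category TX (Toxic).
The perborate booster has available-oxygen content 13.6 % by mass, which is ≥ 10 % by mass, so it is Category OX (Oxidizer).
The soil oxygenator has available-oxygen content 16.1 % by mass, which is ≥ 10 % by mass, so it is Category OX (Oxidizer).
Total Category OX: (two 2 kg packs = 4 kg) + 3.5 kg = 7.5 kg.
That is within the Category OX rail limit of 10 kg.
Category TX quantity: 228 g.
That is within the Category TX rail limit of 250 g.
Category OX and Category TX may not share an outer package.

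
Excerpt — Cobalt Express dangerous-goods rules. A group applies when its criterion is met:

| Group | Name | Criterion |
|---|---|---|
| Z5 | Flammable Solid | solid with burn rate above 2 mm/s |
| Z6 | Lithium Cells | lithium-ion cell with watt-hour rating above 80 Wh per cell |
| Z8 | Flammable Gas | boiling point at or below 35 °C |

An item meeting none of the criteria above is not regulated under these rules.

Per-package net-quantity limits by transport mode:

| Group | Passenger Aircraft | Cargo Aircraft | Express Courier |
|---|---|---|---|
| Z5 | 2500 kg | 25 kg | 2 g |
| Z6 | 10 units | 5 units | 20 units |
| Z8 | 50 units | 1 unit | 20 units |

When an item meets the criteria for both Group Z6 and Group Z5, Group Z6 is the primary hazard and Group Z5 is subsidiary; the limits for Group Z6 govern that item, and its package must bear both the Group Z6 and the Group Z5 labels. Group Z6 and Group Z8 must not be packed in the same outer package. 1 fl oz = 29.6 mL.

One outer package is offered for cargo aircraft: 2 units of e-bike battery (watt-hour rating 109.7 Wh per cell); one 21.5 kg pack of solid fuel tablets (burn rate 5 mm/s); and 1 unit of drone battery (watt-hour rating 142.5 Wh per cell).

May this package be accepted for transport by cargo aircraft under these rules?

Yes

With watt-hour rating 109.7 Wh per cell (> 80 Wh per cell), the e-bike battery falls in Group Z6.
The solid fuel tablets have burn rate 5 mm/s, which is > 2 mm/s, so they are Group Z5 (Flammable Solid).
With watt-hour rating 142.5 Wh per cell (> 80 Wh per cell), the drone battery falls in Group Z6.
Group Z5 quantity: 21.5 kg.
That is within the Group Z5 cargo aircraft limit of 25 kg.
Group Z6 net quantity: 2 units + 1 unit = 3 units.
3 units is within the cargo aircraft limit of 5 units for Group Z6.
The segregation rule (Group Z6 with Group Z8) does not apply to Group Z5 with Group Z6.
Every hazard group is within its cargo aircraft limit and no segregation rule is violated.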